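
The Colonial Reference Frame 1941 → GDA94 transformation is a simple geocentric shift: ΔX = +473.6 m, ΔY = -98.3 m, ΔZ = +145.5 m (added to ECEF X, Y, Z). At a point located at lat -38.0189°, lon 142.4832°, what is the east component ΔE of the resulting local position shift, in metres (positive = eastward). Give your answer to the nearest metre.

At φ = -38.0189°, λ = 142.4832°: sin φ = -0.615921, cos φ = 0.787808, sin λ = 0.608994, cos λ = -0.793175.
ΔE = −sin λ·ΔX + cos λ·ΔY = −(0.608994)·(473.6) + (-0.793175)·(-98.3) = -210.45 m.

ΔE = -210 m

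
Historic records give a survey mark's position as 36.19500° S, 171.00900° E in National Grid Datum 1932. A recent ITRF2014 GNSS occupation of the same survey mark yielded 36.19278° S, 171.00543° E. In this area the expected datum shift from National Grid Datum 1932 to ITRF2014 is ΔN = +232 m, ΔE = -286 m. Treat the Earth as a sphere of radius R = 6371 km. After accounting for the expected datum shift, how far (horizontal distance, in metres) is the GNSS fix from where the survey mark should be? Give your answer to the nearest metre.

37 m

Observed coordinate differences: Δφ = +0.00222°, Δλ = -0.00357°.
Converting to metres (1° lat = 111195 m, cos φ = 0.807012): observed ΔN = 246.9 m, observed ΔE = -320.4 m.
Subtracting the expected shift leaves a residual of 246.9 − (232) = 14.9 m north and -320.4 − (-286) = -34.4 m east.
Residual distance = √(14.9² + (-34.4)²) = 37.4 m.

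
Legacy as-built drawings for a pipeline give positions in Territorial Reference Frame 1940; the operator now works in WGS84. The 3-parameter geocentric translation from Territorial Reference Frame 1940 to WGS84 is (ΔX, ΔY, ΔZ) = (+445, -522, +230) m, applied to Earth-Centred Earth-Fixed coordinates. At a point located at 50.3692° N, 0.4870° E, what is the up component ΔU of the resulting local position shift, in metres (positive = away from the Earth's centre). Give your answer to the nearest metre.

ΔU = 458 m

At φ = 50.3692°, λ = 0.4870°: sin φ = 0.770170, cos φ = 0.637838, sin λ = 0.008500, cos λ = 0.999964.
ΔU = cos φ cos λ·ΔX + cos φ sin λ·ΔY + sin φ·ΔZ = (0.637838)(0.999964)(445) + (0.637838)(0.008500)(-522) + (0.770170)(230) = 458.14 m.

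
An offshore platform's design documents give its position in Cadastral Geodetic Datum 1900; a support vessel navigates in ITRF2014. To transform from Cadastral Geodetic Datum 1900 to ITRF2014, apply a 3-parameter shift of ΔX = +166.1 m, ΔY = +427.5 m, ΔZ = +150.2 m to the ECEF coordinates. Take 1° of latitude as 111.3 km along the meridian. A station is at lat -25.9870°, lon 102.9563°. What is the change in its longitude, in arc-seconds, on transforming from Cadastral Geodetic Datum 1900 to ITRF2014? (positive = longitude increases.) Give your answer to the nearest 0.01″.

Δλ = -9.27″

sin φ = -0.438167, cos φ = 0.898893, sin λ = 0.974541, cos λ = -0.224208.
East component: ΔE = −sin λ·ΔX + cos λ·ΔY = −(0.974541)(166.1) + (-0.224208)(427.5) = -257.72 m.
1° of latitude spans 111300 m; at latitude φ, 1° of longitude spans that × cos φ = 100046.8 m, so Δλ = -257.72 / 100046.8 × 3600 = -9.274″.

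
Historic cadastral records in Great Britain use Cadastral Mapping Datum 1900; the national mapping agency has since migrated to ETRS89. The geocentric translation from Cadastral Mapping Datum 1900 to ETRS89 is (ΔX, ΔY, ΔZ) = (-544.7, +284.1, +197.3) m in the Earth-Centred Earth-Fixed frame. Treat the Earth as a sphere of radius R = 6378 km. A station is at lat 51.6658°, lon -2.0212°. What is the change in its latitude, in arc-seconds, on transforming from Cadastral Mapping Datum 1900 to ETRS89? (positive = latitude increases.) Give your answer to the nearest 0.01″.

sin φ = 0.784406, cos φ = 0.620247, sin λ = -0.035269, cos λ = 0.999378.
North component: ΔN = −sin φ cos λ·ΔX − sin φ sin λ·ΔY + cos φ·ΔZ = −(0.784406)(0.999378)(-544.7) − (0.784406)(-0.035269)(284.1) + (0.620247)(197.3) = 557.23 m.
1° of latitude spans πR/180 = 111317 m, so Δφ = 557.23 / 111317 × 3600 = 18.021″.

Δφ = 18.02″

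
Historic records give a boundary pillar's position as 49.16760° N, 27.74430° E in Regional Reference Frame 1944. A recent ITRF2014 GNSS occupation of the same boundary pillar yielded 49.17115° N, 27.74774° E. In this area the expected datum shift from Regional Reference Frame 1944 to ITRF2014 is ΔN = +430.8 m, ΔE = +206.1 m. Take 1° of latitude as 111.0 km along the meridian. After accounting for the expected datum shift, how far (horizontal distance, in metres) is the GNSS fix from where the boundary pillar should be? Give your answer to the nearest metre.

57 m

Observed coordinate differences: Δφ = +0.00355°, Δλ = +0.00344°.
Converting to metres (1° lat = 111000 m, cos φ = 0.653849): observed ΔN = 394.0 m, observed ΔE = 249.7 m.
Subtracting the expected shift leaves a residual of 394.0 − (430.8) = -36.8 m north and 249.7 − (206.1) = 43.6 m east.
Residual distance = √((-36.8)² + 43.6²) = 57.0 m.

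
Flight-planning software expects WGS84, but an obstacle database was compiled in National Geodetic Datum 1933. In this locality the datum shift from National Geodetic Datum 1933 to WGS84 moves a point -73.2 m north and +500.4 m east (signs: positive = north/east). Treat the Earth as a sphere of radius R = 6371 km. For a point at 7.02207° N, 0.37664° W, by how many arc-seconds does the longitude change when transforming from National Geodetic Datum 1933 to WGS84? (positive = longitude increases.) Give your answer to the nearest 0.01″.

At latitude 7.02207°, cos φ = 0.992499.
One radian of longitude at latitude φ spans R cos φ, so Δλ = ΔE / (R cos φ) = 500.4 / (6371000 × 0.992499) = 7.9137e-05 rad = 16.323″.

Δλ = 16.32″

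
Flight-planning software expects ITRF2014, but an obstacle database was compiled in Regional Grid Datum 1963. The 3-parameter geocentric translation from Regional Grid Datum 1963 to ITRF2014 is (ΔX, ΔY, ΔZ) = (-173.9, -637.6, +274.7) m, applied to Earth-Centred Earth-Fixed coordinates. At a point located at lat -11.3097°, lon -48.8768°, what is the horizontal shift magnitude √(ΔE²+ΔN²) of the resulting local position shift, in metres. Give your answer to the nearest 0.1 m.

647.5 m

The local east axis at (φ, λ) is (−sin λ, cos λ, 0), so ΔE = −sin(-48.8768°)·(-173.9) + cos(-48.8768°)·(-637.6) = -550.34 m.
The local north axis is (−sin φ cos λ, −sin φ sin λ, cos φ), giving ΔN = -22.429 + 94.193 + 269.366 = 341.13 m.
Horizontal magnitude = √(ΔE² + ΔN²) = √((-550.34)² + 341.13²) = 647.49 m.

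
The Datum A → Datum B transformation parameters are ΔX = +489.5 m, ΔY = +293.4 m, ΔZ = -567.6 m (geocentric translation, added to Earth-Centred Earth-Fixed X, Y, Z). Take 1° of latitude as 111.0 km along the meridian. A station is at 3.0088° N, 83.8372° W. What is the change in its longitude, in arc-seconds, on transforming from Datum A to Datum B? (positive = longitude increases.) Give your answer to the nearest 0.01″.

sin φ = 0.052489, cos φ = 0.998621, sin λ = -0.994221, cos λ = 0.107354.
East component: ΔE = −sin λ·ΔX + cos λ·ΔY = −(-0.994221)(489.5) + (0.107354)(293.4) = 518.17 m.
1° of latitude spans 111000 m; at latitude φ, 1° of longitude spans that × cos φ = 110847.0 m, so Δλ = 518.17 / 110847.0 × 3600 = 16.829″.

Δλ = 16.83″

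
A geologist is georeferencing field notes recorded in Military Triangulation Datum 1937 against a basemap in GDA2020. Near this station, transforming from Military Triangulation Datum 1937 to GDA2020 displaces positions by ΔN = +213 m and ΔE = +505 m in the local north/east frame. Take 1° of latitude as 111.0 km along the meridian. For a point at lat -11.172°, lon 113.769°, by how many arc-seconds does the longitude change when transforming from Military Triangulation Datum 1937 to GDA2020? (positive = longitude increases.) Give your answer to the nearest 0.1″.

At latitude -11.172°, cos φ = 0.981050.
1° of longitude at this latitude = 111.0 × cos φ = 108.90 km, so Δλ = 505.0 / 108896.5 = 0.0046374° = 16.695″.

Δλ = 16.7″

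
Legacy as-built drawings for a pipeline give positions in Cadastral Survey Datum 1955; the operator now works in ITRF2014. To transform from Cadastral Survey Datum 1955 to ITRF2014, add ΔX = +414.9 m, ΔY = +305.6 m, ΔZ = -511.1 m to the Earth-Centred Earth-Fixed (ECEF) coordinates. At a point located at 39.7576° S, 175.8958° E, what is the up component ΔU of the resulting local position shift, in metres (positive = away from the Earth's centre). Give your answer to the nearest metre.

The local up (radial) axis is (cos φ cos λ, cos φ sin λ, sin φ), giving ΔU = -318.139 + 16.814 + 326.869 = 25.54 m.

ΔU = 26 m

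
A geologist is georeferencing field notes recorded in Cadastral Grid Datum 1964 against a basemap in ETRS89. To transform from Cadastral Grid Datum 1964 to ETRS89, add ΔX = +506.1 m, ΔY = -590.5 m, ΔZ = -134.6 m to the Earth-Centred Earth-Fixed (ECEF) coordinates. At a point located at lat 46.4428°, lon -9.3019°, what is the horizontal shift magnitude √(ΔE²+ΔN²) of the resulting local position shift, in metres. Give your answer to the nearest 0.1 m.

724.8 m

The local east axis at (φ, λ) is (−sin λ, cos λ, 0), so ΔE = −sin(-9.3019°)·506.1 + cos(-9.3019°)·(-590.5) = -500.93 m.
The local north axis is (−sin φ cos λ, −sin φ sin λ, cos φ), giving ΔN = -361.941 − 69.169 − 92.750 = -523.86 m.
Horizontal magnitude = √(ΔE² + ΔN²) = √((-500.93)² + (-523.86)²) = 724.82 m.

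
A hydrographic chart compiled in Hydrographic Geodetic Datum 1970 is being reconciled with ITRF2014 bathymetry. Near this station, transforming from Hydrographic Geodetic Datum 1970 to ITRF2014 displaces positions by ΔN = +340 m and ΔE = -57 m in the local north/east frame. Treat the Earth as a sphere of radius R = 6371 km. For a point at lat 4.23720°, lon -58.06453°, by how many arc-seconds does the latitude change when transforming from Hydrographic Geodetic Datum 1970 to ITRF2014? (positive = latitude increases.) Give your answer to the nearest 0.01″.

On a sphere of radius R, 1 rad of latitude = R, so Δφ = ΔN / R = 340.0 / 6371000 = 5.3367e-05 rad = 11.008″.

Δφ = 11.01″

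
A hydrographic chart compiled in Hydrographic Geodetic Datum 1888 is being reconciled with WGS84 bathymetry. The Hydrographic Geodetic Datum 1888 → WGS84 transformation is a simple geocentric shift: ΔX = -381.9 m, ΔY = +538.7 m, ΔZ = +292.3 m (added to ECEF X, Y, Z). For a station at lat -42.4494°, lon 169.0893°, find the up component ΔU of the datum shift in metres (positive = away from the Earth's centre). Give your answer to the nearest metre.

At φ = -42.4494°, λ = 169.0893°: sin φ = -0.674939, cos φ = 0.737874, sin λ = 0.189279, cos λ = -0.981923.
ΔU = cos φ cos λ·ΔX + cos φ sin λ·ΔY + sin φ·ΔZ = (0.737874)(-0.981923)(-381.9) + (0.737874)(0.189279)(538.7) + (-0.674939)(292.3) = 154.65 m.

ΔU = 155 m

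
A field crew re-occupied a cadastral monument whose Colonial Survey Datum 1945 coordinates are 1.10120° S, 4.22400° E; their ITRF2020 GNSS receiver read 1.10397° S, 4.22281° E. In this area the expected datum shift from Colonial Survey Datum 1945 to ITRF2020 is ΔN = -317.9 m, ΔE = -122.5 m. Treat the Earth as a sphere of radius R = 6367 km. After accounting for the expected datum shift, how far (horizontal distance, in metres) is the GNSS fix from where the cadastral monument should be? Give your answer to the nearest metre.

Observed coordinate differences: Δφ = -0.00277°, Δλ = -0.00119°.
Converting to metres (1° lat = 111125 m, cos φ = 0.999815): observed ΔN = -307.8 m, observed ΔE = -132.2 m.
Subtracting the expected shift leaves a residual of -307.8 − (-317.9) = 10.1 m north and -132.2 − (-122.5) = -9.7 m east.
Residual distance = √(10.1² + (-9.7)²) = 14.0 m.

14 m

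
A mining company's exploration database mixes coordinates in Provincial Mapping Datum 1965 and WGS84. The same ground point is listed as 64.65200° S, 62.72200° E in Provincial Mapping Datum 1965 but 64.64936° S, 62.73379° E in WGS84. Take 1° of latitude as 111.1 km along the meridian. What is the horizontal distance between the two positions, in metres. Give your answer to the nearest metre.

Δφ = -64.64936° − -64.65200° = +0.00264°; Δλ = 62.73379° − 62.72200° = +0.01179°.
ΔN = Δφ × 111100 = 293.3 m; ΔE = Δλ × 111100 × cos(-64.65200°) = +0.01179 × 111100 × 0.428115 = 560.8 m.
Distance = √(ΔE² + ΔN²) = √(560.8² + 293.3²) = 632.8 m.

633 m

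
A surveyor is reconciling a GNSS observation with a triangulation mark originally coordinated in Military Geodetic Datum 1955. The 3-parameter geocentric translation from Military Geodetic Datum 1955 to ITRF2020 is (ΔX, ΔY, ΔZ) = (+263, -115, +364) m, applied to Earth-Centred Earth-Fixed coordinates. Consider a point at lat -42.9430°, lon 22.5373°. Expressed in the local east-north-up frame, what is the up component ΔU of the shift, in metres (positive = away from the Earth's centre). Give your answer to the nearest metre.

The local up (radial) axis is (cos φ cos λ, cos φ sin λ, sin φ), giving ΔU = 177.821 − 32.266 − 247.982 = -102.43 m.

ΔU = -102 m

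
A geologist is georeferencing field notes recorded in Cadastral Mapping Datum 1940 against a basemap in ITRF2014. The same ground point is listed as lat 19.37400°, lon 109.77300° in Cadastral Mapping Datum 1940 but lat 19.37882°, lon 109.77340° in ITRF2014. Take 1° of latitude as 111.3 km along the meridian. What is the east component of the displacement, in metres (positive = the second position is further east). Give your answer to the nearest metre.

ΔE = 42 m

Δφ = 19.37882° − 19.37400° = +0.00482°; Δλ = 109.77340° − 109.77300° = +0.00040°.
ΔN = Δφ × 111300 = 536.5 m; ΔE = Δλ × 111300 × cos(19.37400°) = +0.00040 × 111300 × 0.943373 = 42.0 m.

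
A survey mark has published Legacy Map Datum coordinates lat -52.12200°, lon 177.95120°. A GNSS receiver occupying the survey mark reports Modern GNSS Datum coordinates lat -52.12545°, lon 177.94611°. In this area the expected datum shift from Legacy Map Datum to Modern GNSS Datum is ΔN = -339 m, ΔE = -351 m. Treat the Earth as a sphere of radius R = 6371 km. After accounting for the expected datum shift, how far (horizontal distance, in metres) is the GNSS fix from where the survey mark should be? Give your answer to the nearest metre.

Observed coordinate differences: Δφ = -0.00345°, Δλ = -0.00509°.
Converting to metres (1° lat = 111195 m, cos φ = 0.613982): observed ΔN = -383.6 m, observed ΔE = -347.5 m.
Subtracting the expected shift leaves a residual of -383.6 − (-339) = -44.6 m north and -347.5 − (-351) = 3.5 m east.
Residual distance = √((-44.6)² + 3.5²) = 44.8 m.

45 m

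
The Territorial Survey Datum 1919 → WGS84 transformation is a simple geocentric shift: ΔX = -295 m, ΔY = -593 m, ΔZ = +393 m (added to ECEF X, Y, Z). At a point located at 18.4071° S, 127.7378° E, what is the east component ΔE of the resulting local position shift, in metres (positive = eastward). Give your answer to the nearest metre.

ΔE = 596 m

The local east axis at (φ, λ) is (−sin λ, cos λ, 0), so ΔE = −sin(127.7378°)·(-295) + cos(127.7378°)·(-593) = 596.24 m.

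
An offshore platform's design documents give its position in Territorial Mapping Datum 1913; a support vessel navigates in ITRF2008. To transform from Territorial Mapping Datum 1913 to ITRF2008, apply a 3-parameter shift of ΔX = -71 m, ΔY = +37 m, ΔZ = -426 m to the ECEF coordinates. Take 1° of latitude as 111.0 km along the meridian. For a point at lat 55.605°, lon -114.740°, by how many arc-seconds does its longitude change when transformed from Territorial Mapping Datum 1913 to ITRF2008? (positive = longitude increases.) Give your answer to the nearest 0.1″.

Δλ = -4.6″

sin φ = 0.825163, cos φ = 0.564895, sin λ = -0.908216, cos λ = -0.418501.
East component: ΔE = −sin λ·ΔX + cos λ·ΔY = −(-0.908216)(-71) + (-0.418501)(37) = -79.97 m.
1° of latitude spans 111000 m; at latitude φ, 1° of longitude spans that × cos φ = 62703.3 m, so Δλ = -79.97 / 62703.3 × 3600 = -4.591″.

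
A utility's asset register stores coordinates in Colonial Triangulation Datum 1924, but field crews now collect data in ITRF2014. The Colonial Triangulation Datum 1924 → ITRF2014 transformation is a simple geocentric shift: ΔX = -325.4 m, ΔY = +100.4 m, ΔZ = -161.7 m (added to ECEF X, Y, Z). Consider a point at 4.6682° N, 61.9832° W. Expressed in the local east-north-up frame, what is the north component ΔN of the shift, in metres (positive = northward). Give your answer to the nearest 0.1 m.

ΔN = -141.5 m

The local north axis is (−sin φ cos λ, −sin φ sin λ, cos φ), giving ΔN = 12.440 + 7.214 − 161.164 = -141.51 m.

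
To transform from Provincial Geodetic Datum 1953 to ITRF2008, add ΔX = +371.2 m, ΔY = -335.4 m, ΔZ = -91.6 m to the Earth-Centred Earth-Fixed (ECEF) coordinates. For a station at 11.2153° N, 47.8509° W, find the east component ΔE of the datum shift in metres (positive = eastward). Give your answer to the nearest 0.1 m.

ΔE = 50.1 m

At φ = 11.2153°, λ = -47.8509°: sin φ = 0.194496, cos φ = 0.980903, sin λ = -0.741401, cos λ = 0.671062.
ΔE = −sin λ·ΔX + cos λ·ΔY = −(-0.741401)·(371.2) + (0.671062)·(-335.4) = 50.13 m.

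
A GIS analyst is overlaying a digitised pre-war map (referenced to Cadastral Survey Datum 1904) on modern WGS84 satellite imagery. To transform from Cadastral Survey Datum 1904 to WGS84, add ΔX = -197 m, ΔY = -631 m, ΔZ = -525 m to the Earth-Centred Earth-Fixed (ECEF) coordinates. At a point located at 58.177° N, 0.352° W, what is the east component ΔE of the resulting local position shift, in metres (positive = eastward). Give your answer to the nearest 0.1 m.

ΔE = -632.2 m

The local east axis at (φ, λ) is (−sin λ, cos λ, 0), so ΔE = −sin(-0.352°)·(-197) + cos(-0.352°)·(-631) = -632.20 m.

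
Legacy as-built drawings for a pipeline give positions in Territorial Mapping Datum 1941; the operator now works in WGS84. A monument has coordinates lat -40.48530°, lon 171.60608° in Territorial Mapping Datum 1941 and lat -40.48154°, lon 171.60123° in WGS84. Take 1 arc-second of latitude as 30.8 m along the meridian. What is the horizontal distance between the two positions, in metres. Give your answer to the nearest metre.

Δφ = -40.48154° − -40.48530° = +0.00376°; Δλ = 171.60123° − 171.60608° = -0.00485°.
1° of latitude = 3600 × 30.80 = 110880 m.
ΔN = Δφ × 110880 = 416.9 m; ΔE = Δλ × 110880 × cos(-40.48530°) = -0.00485 × 110880 × 0.760573 = -409.0 m.
Distance = √(ΔE² + ΔN²) = √((-409.0)² + 416.9²) = 584.0 m.

584 m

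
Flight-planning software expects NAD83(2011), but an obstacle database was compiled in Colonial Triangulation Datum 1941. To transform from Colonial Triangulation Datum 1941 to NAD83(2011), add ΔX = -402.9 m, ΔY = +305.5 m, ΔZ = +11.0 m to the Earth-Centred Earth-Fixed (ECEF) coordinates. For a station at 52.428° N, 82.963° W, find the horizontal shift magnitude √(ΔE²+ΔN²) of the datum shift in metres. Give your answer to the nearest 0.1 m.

461.8 m

At φ = 52.428°, λ = -82.963°: sin φ = 0.792588, cos φ = 0.609758, sin λ = -0.992467, cos λ = 0.122510.
ΔE = −sin λ·ΔX + cos λ·ΔY = −(-0.992467)·(-402.9) + (0.122510)·(305.5) = -362.44 m.
ΔN = −sin φ cos λ·ΔX − sin φ sin λ·ΔY + cos φ·ΔZ = −(0.792588)(0.122510)(-402.9) − (0.792588)(-0.992467)(305.5) + (0.609758)(11.0) = 286.14 m.
Horizontal magnitude = √(ΔE² + ΔN²) = √((-362.44)² + 286.14²) = 461.78 m.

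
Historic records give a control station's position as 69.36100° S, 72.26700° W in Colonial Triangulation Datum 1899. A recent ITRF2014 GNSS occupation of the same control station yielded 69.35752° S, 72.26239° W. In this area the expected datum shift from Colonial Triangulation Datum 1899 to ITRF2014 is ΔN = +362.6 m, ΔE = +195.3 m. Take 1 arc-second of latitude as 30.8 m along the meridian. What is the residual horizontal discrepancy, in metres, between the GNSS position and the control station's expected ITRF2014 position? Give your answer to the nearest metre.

28 m

Observed coordinate differences: Δφ = +0.00348°, Δλ = +0.00461°.
Converting to metres (1° lat = 110880 m, cos φ = 0.352479): observed ΔN = 385.9 m, observed ΔE = 180.2 m.
Subtracting the expected shift leaves a residual of 385.9 − (362.6) = 23.3 m north and 180.2 − (195.3) = -15.1 m east.
Residual distance = √(23.3² + (-15.1)²) = 27.7 m.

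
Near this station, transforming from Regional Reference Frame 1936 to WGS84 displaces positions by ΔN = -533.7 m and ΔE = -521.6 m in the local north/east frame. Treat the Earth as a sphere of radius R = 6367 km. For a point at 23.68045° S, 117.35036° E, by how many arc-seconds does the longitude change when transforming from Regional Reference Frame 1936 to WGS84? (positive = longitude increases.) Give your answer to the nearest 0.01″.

At latitude -23.68045°, cos φ = 0.915800.
One radian of longitude at latitude φ spans R cos φ, so Δλ = ΔE / (R cos φ) = -521.6 / (6367000 × 0.915800) = -8.9455e-05 rad = -18.451″.

Δλ = -18.45″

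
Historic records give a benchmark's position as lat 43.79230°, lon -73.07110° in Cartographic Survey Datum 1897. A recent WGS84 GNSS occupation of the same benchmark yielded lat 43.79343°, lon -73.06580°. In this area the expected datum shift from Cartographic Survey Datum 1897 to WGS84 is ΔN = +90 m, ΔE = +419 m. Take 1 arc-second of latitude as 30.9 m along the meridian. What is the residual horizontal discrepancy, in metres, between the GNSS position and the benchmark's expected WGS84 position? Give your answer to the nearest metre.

36 m

Observed coordinate differences: Δφ = +0.00113°, Δλ = +0.00530°.
Converting to metres (1° lat = 111240 m, cos φ = 0.721853): observed ΔN = 125.7 m, observed ΔE = 425.6 m.
Subtracting the expected shift leaves a residual of 125.7 − (90) = 35.7 m north and 425.6 − (419) = 6.6 m east.
Residual distance = √(35.7² + 6.6²) = 36.3 m.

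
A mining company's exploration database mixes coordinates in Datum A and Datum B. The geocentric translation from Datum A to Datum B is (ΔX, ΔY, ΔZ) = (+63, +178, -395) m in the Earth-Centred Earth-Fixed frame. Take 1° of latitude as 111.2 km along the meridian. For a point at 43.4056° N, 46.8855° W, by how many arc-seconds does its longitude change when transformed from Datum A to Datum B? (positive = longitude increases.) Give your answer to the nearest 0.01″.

sin φ = 0.687159, cos φ = 0.726508, sin λ = -0.729989, cos λ = 0.683459.
East component: ΔE = −sin λ·ΔX + cos λ·ΔY = −(-0.729989)(63) + (0.683459)(178) = 167.64 m.
1° of latitude spans 111200 m; at latitude φ, 1° of longitude spans that × cos φ = 80787.6 m, so Δλ = 167.64 / 80787.6 × 3600 = 7.470″.

Δλ = 7.47″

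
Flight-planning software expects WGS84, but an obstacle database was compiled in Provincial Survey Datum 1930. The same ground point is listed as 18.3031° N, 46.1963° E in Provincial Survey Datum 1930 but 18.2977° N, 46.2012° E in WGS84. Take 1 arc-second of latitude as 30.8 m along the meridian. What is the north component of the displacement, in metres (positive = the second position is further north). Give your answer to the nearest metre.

Δφ = 18.2977° − 18.3031° = -0.0054°; Δλ = 46.2012° − 46.1963° = +0.0049°.
1° of latitude = 3600 × 30.80 = 110880 m.
ΔN = Δφ × 110880 = -598.8 m; ΔE = Δλ × 110880 × cos(18.3031°) = +0.0049 × 110880 × 0.949408 = 515.8 m.

ΔN = -599 m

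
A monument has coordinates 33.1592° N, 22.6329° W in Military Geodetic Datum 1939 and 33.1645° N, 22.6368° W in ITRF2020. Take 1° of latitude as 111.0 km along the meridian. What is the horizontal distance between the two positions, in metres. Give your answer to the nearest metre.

691 m

Δφ = 33.1645° − 33.1592° = +0.0053°; Δλ = -22.6368° − -22.6329° = -0.0039°.
ΔN = Δφ × 111000 = 588.3 m; ΔE = Δλ × 111000 × cos(33.1592°) = -0.0039 × 111000 × 0.837154 = -362.4 m.
Distance = √(ΔE² + ΔN²) = √((-362.4)² + 588.3²) = 691.0 m.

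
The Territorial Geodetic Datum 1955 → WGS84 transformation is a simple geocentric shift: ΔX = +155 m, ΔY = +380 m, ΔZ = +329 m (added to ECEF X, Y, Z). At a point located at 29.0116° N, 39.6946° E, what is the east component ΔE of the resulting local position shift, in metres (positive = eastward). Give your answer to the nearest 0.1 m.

ΔE = 193.4 m

The local east axis at (φ, λ) is (−sin λ, cos λ, 0), so ΔE = −sin(39.6946°)·155 + cos(39.6946°)·380 = 193.40 m.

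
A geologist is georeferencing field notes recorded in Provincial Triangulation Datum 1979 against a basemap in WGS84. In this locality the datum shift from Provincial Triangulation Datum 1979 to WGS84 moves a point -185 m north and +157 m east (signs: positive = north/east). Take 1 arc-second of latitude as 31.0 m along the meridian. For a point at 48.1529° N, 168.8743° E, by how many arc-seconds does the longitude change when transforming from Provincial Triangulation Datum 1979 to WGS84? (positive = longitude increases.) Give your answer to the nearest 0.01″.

At latitude 48.1529°, cos φ = 0.667145.
1″ of longitude at this latitude = 31.00 × cos φ = 20.6815 m, so Δλ = 157.0 / 20.6815 = 7.591″.

Δλ = 7.59″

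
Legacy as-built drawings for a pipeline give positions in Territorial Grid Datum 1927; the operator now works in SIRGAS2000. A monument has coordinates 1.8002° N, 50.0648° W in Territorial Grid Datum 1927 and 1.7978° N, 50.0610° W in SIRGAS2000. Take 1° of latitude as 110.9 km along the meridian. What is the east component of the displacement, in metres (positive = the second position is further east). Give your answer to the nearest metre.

Δφ = 1.7978° − 1.8002° = -0.0024°; Δλ = -50.0610° − -50.0648° = +0.0038°.
ΔN = Δφ × 110900 = -266.2 m; ΔE = Δλ × 110900 × cos(1.8002°) = +0.0038 × 110900 × 0.999506 = 421.2 m.

ΔE = 421 m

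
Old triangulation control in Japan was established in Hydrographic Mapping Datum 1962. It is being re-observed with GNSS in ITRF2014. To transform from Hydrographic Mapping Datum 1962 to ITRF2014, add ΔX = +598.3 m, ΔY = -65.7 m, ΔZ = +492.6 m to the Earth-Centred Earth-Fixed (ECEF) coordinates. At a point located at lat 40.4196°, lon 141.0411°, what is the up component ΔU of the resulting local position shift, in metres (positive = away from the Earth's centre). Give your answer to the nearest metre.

At φ = 40.4196°, λ = 141.0411°: sin φ = 0.648380, cos φ = 0.761317, sin λ = 0.628763, cos λ = -0.777597.
ΔU = cos φ cos λ·ΔX + cos φ sin λ·ΔY + sin φ·ΔZ = (0.761317)(-0.777597)(598.3) + (0.761317)(0.628763)(-65.7) + (0.648380)(492.6) = -66.25 m.

ΔU = -66 m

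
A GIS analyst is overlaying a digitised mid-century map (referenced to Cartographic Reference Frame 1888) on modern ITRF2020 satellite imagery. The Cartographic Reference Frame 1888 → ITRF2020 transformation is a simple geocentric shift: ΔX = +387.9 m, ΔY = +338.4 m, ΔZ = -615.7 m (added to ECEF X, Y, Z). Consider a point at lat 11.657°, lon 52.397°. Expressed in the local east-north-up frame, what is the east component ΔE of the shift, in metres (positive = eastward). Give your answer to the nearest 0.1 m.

The local east axis at (φ, λ) is (−sin λ, cos λ, 0), so ΔE = −sin(52.397°)·387.9 + cos(52.397°)·338.4 = -100.83 m.

ΔE = -100.8 m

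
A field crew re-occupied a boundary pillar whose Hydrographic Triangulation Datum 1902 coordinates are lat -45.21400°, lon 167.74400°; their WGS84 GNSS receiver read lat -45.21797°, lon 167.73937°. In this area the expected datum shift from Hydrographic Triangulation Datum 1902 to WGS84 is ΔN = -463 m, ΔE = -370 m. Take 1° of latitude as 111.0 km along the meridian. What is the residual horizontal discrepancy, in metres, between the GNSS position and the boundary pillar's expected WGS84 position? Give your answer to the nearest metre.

Observed coordinate differences: Δφ = -0.00397°, Δλ = -0.00463°.
Converting to metres (1° lat = 111000 m, cos φ = 0.704461): observed ΔN = -440.7 m, observed ΔE = -362.0 m.
Subtracting the expected shift leaves a residual of -440.7 − (-463) = 22.3 m north and -362.0 − (-370) = 8.0 m east.
Residual distance = √(22.3² + 8.0²) = 23.7 m.

24 m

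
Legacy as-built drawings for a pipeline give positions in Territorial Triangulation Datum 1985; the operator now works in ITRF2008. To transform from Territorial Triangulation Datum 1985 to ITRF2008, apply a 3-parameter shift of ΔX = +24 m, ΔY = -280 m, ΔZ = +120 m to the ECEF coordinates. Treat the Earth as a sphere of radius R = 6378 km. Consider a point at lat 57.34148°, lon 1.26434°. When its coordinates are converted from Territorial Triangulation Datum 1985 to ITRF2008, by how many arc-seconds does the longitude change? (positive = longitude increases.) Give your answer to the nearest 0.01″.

Δλ = -16.81″

sin φ = 0.841902, cos φ = 0.539631, sin λ = 0.022065, cos λ = 0.999757.
East component: ΔE = −sin λ·ΔX + cos λ·ΔY = −(0.022065)(24) + (0.999757)(-280) = -280.46 m.
1° of latitude spans πR/180 = 111317 m; at latitude φ, 1° of longitude spans that × cos φ = 60070.2 m, so Δλ = -280.46 / 60070.2 × 3600 = -16.808″.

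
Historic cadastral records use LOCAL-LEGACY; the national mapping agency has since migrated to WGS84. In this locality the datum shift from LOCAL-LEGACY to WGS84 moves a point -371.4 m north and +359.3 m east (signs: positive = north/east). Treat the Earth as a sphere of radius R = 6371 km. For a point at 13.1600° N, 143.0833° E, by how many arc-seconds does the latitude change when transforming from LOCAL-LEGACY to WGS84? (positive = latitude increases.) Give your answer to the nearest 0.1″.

Δφ = -12.0″

On a sphere of radius R, 1 rad of latitude = R, so Δφ = ΔN / R = -371.4 / 6371000 = -5.8295e-05 rad = -12.024″.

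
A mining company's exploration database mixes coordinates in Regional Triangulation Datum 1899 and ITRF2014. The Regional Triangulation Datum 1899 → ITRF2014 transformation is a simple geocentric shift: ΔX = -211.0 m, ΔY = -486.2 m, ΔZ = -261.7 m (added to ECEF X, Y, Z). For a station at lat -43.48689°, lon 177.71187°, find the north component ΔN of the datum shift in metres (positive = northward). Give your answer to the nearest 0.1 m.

ΔN = -58.1 m

At φ = -43.48689°, λ = 177.71187°: sin φ = -0.688189, cos φ = 0.725532, sin λ = 0.039925, cos λ = -0.999203.
ΔN = −sin φ cos λ·ΔX − sin φ sin λ·ΔY + cos φ·ΔZ = −(-0.688189)(-0.999203)(-211.0) − (-0.688189)(0.039925)(-486.2) + (0.725532)(-261.7) = -58.14 m.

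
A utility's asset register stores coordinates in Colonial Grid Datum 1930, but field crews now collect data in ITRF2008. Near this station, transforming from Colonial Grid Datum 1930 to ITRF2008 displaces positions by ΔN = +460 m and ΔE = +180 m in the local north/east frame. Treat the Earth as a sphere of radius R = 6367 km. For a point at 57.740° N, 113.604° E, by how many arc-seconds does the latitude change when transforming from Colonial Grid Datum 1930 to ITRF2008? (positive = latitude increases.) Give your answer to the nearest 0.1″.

Δφ = 14.9″

On a sphere of radius R, 1 rad of latitude = R, so Δφ = ΔN / R = 460.0 / 6367000 = 7.2248e-05 rad = 14.902″.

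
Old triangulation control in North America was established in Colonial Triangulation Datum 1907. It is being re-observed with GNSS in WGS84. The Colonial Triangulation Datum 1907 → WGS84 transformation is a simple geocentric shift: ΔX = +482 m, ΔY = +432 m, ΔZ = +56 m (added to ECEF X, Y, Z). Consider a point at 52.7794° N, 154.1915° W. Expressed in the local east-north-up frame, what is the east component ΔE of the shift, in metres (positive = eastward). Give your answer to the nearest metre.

The local east axis at (φ, λ) is (−sin λ, cos λ, 0), so ΔE = −sin(-154.1915°)·482 + cos(-154.1915°)·432 = -179.06 m.

ΔE = -179 m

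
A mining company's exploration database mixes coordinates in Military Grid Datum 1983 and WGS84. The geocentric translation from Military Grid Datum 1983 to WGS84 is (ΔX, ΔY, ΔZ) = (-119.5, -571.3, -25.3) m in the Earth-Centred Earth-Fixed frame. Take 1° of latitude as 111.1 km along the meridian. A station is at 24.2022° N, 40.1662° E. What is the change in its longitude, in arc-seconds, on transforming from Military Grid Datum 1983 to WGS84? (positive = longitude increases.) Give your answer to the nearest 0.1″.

Δλ = -12.8″

sin φ = 0.409958, cos φ = 0.912104, sin λ = 0.645007, cos λ = 0.764177.
East component: ΔE = −sin λ·ΔX + cos λ·ΔY = −(0.645007)(-119.5) + (0.764177)(-571.3) = -359.50 m.
1° of latitude spans 111100 m; at latitude φ, 1° of longitude spans that × cos φ = 101334.8 m, so Δλ = -359.50 / 101334.8 × 3600 = -12.771″.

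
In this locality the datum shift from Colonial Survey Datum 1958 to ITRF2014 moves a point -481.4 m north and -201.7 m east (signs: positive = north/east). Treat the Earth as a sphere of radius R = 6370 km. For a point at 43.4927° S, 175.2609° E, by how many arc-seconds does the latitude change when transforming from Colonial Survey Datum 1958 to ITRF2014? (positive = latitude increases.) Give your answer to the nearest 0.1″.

Δφ = -15.6″

On a sphere of radius R, 1 rad of latitude = R, so Δφ = ΔN / R = -481.4 / 6370000 = -7.5573e-05 rad = -15.588″.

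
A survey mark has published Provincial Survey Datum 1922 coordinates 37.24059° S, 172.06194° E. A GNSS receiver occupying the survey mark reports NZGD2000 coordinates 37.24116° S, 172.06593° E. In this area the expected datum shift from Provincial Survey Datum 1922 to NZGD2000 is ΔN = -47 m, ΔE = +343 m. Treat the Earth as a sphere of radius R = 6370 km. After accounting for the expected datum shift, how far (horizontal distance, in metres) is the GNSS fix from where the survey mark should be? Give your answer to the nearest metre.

Observed coordinate differences: Δφ = -0.00057°, Δλ = +0.00399°.
Converting to metres (1° lat = 111177 m, cos φ = 0.796101): observed ΔN = -63.4 m, observed ΔE = 353.1 m.
Subtracting the expected shift leaves a residual of -63.4 − (-47) = -16.4 m north and 353.1 − (343) = 10.1 m east.
Residual distance = √((-16.4)² + 10.1²) = 19.3 m.

19 m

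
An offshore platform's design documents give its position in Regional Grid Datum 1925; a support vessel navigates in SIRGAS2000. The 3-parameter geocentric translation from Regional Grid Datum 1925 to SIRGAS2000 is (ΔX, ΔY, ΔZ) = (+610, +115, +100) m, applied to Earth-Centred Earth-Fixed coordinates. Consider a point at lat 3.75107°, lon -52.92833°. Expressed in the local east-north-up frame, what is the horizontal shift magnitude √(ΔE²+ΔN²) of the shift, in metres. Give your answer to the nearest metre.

The local east axis at (φ, λ) is (−sin λ, cos λ, 0), so ΔE = −sin(-52.92833°)·610 + cos(-52.92833°)·115 = 556.03 m.
The local north axis is (−sin φ cos λ, −sin φ sin λ, cos φ), giving ΔN = -24.057 + 6.003 + 99.786 = 81.73 m.
Horizontal magnitude = √(ΔE² + ΔN²) = √(556.03² + 81.73²) = 562.01 m.

562 m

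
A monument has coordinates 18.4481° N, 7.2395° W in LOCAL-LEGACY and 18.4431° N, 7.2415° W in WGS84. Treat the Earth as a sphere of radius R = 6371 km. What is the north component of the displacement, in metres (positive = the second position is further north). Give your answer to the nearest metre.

ΔN = -556 m

Δφ = 18.4431° − 18.4481° = -0.0050°; Δλ = -7.2415° − -7.2395° = -0.0020°.
1° along a meridian = πR/180 = 111195 m.
ΔN = Δφ × 111195 = -556.0 m; ΔE = Δλ × 111195 × cos(18.4481°) = -0.0020 × 111195 × 0.948611 = -211.0 m.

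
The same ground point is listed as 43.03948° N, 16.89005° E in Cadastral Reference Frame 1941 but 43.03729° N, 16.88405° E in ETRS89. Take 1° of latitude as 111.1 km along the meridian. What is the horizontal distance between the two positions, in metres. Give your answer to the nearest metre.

Δφ = 43.03729° − 43.03948° = -0.00219°; Δλ = 16.88405° − 16.89005° = -0.00600°.
ΔN = Δφ × 111100 = -243.3 m; ΔE = Δλ × 111100 × cos(43.03948°) = -0.00600 × 111100 × 0.730884 = -487.2 m.
Distance = √(ΔE² + ΔN²) = √((-487.2)² + (-243.3)²) = 544.6 m.

545 m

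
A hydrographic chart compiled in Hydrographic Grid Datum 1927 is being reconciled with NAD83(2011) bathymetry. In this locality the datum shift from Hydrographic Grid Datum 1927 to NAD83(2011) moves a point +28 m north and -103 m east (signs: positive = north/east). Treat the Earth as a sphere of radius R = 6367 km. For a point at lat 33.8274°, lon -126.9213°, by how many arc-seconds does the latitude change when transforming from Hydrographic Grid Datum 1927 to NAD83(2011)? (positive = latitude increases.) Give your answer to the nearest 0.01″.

Δφ = 0.91″

On a sphere of radius R, 1 rad of latitude = R, so Δφ = ΔN / R = 28.0 / 6367000 = 4.3977e-06 rad = 0.907″.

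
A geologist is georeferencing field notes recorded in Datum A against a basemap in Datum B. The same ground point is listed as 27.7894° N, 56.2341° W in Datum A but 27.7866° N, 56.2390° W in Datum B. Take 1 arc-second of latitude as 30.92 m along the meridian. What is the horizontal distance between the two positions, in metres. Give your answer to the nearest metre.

Δφ = 27.7866° − 27.7894° = -0.0028°; Δλ = -56.2390° − -56.2341° = -0.0049°.
1° of latitude = 3600 × 30.92 = 111312 m.
ΔN = Δφ × 111312 = -311.7 m; ΔE = Δλ × 111312 × cos(27.7894°) = -0.0049 × 111312 × 0.884667 = -482.5 m.
Distance = √(ΔE² + ΔN²) = √((-482.5)² + (-311.7)²) = 574.4 m.

574 m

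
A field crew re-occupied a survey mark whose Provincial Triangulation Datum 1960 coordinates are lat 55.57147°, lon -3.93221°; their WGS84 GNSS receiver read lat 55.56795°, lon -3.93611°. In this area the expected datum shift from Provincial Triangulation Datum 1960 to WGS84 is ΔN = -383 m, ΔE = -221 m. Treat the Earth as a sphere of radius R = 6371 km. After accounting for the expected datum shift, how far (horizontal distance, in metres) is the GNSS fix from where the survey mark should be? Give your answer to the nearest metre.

26 m

Observed coordinate differences: Δφ = -0.00352°, Δλ = -0.00390°.
Converting to metres (1° lat = 111195 m, cos φ = 0.565378): observed ΔN = -391.4 m, observed ΔE = -245.2 m.
Subtracting the expected shift leaves a residual of -391.4 − (-383) = -8.4 m north and -245.2 − (-221) = -24.2 m east.
Residual distance = √((-8.4)² + (-24.2)²) = 25.6 m.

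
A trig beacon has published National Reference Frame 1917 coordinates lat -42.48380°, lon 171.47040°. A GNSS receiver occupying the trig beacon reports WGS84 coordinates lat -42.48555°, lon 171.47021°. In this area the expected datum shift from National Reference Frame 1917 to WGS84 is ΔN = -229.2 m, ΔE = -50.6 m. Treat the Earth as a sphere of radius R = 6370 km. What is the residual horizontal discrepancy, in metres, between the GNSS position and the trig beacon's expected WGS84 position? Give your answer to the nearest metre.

49 m

Observed coordinate differences: Δφ = -0.00175°, Δλ = -0.00019°.
Converting to metres (1° lat = 111177 m, cos φ = 0.737468): observed ΔN = -194.6 m, observed ΔE = -15.6 m.
Subtracting the expected shift leaves a residual of -194.6 − (-229.2) = 34.6 m north and -15.6 − (-50.6) = 35.0 m east.
Residual distance = √(34.6² + 35.0²) = 49.3 m.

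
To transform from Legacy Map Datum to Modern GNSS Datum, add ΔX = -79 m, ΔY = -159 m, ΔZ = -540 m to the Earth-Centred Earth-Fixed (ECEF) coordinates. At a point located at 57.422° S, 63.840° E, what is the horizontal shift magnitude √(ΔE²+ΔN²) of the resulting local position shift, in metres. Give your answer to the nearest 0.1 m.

The local east axis at (φ, λ) is (−sin λ, cos λ, 0), so ΔE = −sin(63.840°)·(-79) + cos(63.840°)·(-159) = 0.81 m.
The local north axis is (−sin φ cos λ, −sin φ sin λ, cos φ), giving ΔN = -29.349 − 120.258 − 290.762 = -440.37 m.
Horizontal magnitude = √(ΔE² + ΔN²) = √(0.81² + (-440.37)²) = 440.37 m.

440.4 m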